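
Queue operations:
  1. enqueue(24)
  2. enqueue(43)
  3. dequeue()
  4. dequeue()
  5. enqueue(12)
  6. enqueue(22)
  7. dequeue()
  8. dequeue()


enqueue(24) -> [24]
enqueue(43) -> [24, 43]
dequeue()->24, [43]
dequeue()->43, []
enqueue(12) -> [12]
enqueue(22) -> [12, 22]
dequeue()->12, [22]
dequeue()->22, []

Final queue: []


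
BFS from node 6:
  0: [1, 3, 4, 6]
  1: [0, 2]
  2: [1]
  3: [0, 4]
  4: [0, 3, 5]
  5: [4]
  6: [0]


Visit 6, enqueue [0]
Visit 0, enqueue [1, 3, 4]
Visit 1, enqueue [2]
Visit 3, enqueue []
Visit 4, enqueue [5]
Visit 2, enqueue []
Visit 5, enqueue []

BFS order: [6, 0, 1, 3, 4, 2, 5]


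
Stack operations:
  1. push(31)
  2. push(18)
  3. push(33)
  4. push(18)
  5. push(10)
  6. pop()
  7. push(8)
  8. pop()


push(31) -> [31]
push(18) -> [31, 18]
push(33) -> [31, 18, 33]
push(18) -> [31, 18, 33, 18]
push(10) -> [31, 18, 33, 18, 10]
pop()->10, [31, 18, 33, 18]
push(8) -> [31, 18, 33, 18, 8]
pop()->8, [31, 18, 33, 18]

Final stack: [31, 18, 33, 18]


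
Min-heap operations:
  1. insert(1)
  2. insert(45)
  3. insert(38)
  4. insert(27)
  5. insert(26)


insert(1) -> [1]
insert(45) -> [1, 45]
insert(38) -> [1, 45, 38]
insert(27) -> [1, 27, 38, 45]
insert(26) -> [1, 26, 38, 45, 27]

Final heap: [1, 26, 38, 45, 27]


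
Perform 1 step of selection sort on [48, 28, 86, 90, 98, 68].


Initial: [48, 28, 86, 90, 98, 68]
Step 1: min=28 at 1
  Swap: [28, 48, 86, 90, 98, 68]

After 1 step: [28, 48, 86, 90, 98, 68]


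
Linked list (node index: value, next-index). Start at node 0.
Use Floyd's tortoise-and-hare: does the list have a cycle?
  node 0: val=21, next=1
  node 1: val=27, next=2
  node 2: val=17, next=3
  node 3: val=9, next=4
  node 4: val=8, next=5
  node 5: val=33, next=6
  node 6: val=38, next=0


Floyd's tortoise (slow, +1) and hare (fast, +2):
  init: slow=0, fast=0
  step 1: slow=1, fast=2
  step 2: slow=2, fast=4
  step 3: slow=3, fast=6
  step 4: slow=4, fast=1
  step 5: slow=5, fast=3
  step 6: slow=6, fast=5
  step 7: slow=0, fast=0
  slow == fast at node 0: cycle detected

Cycle: yes


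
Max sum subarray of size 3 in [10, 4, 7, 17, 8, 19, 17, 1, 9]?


[0:3]: 21
[1:4]: 28
[2:5]: 32
[3:6]: 44
[4:7]: 44
[5:8]: 37
[6:9]: 27

Max: 44 at [3:6]


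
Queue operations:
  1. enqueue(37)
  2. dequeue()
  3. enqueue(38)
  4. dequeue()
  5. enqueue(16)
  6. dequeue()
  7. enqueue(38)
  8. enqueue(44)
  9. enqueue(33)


enqueue(37) -> [37]
dequeue()->37, []
enqueue(38) -> [38]
dequeue()->38, []
enqueue(16) -> [16]
dequeue()->16, []
enqueue(38) -> [38]
enqueue(44) -> [38, 44]
enqueue(33) -> [38, 44, 33]

Final queue: [38, 44, 33]


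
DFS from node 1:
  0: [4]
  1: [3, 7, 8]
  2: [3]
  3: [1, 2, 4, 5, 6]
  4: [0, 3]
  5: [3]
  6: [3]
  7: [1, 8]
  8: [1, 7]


Visit 1, push [8, 7, 3]
Visit 3, push [6, 5, 4, 2]
Visit 2, push []
Visit 4, push [0]
Visit 0, push []
Visit 5, push []
Visit 6, push []
Visit 7, push [8]
Visit 8, push []

DFS order: [1, 3, 2, 4, 0, 5, 6, 7, 8]


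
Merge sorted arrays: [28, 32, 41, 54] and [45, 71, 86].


Take 28 from A
Take 32 from A
Take 41 from A
Take 45 from B
Take 54 from A

Merged: [28, 32, 41, 45, 54, 71, 86]


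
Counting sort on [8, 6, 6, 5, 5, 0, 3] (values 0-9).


Input: [8, 6, 6, 5, 5, 0, 3]
Counts: [1, 0, 0, 1, 0, 2, 2, 0, 1, 0]

Sorted: [0, 3, 5, 5, 6, 6, 8]


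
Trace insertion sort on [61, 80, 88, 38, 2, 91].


Initial: [61, 80, 88, 38, 2, 91]
Insert 80: [61, 80, 88, 38, 2, 91]
Insert 88: [61, 80, 88, 38, 2, 91]
Insert 38: [38, 61, 80, 88, 2, 91]
Insert 2: [2, 38, 61, 80, 88, 91]
Insert 91: [2, 38, 61, 80, 88, 91]

Sorted: [2, 38, 61, 80, 88, 91]


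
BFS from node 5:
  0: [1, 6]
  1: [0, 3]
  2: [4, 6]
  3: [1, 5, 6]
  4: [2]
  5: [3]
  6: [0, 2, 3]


Visit 5, enqueue [3]
Visit 3, enqueue [1, 6]
Visit 1, enqueue [0]
Visit 6, enqueue [2]
Visit 0, enqueue []
Visit 2, enqueue [4]
Visit 4, enqueue []

BFS order: [5, 3, 1, 6, 0, 2, 4]


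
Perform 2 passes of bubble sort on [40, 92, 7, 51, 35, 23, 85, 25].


Initial: [40, 92, 7, 51, 35, 23, 85, 25]
Pass 1: [40, 7, 51, 35, 23, 85, 25, 92] (6 swaps)
Pass 2: [7, 40, 35, 23, 51, 25, 85, 92] (4 swaps)

After 2 passes: [7, 40, 35, 23, 51, 25, 85, 92]


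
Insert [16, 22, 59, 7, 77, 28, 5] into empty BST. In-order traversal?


Insert 16: root
Insert 22: R from 16
Insert 59: R from 16 -> R from 22
Insert 7: L from 16
Insert 77: R from 16 -> R from 22 -> R from 59
Insert 28: R from 16 -> R from 22 -> L from 59
Insert 5: L from 16 -> L from 7

In-order: [5, 7, 16, 22, 28, 59, 77]


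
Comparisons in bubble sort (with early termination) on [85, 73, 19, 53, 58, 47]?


Algorithm: bubble sort (with early termination)
Input: [85, 73, 19, 53, 58, 47]
Sorted: [19, 47, 53, 58, 73, 85]

15


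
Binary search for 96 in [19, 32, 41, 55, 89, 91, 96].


Step 1: lo=0, hi=6, mid=3, val=55
Step 2: lo=4, hi=6, mid=5, val=91
Step 3: lo=6, hi=6, mid=6, val=96

Found at index 6


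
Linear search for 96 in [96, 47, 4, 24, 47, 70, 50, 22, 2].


i=0: 96==96 found!

Found at 0, 1 comps


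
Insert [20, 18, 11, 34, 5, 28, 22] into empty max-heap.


Insert 20: [20]
Insert 18: [20, 18]
Insert 11: [20, 18, 11]
Insert 34: [34, 20, 11, 18]
Insert 5: [34, 20, 11, 18, 5]
Insert 28: [34, 20, 28, 18, 5, 11]
Insert 22: [34, 20, 28, 18, 5, 11, 22]

Final heap: [34, 20, 28, 18, 5, 11, 22]


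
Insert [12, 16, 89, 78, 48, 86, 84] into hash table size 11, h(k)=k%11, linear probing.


Insert 12: h=1 -> slot 1
Insert 16: h=5 -> slot 5
Insert 89: h=1, 1 probes -> slot 2
Insert 78: h=1, 2 probes -> slot 3
Insert 48: h=4 -> slot 4
Insert 86: h=9 -> slot 9
Insert 84: h=7 -> slot 7

Table: [None, 12, 89, 78, 48, 16, None, 84, None, 86, None]


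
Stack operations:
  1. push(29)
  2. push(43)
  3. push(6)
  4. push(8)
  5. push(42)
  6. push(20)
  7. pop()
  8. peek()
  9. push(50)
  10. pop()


push(29) -> [29]
push(43) -> [29, 43]
push(6) -> [29, 43, 6]
push(8) -> [29, 43, 6, 8]
push(42) -> [29, 43, 6, 8, 42]
push(20) -> [29, 43, 6, 8, 42, 20]
pop()->20, [29, 43, 6, 8, 42]
peek()->42
push(50) -> [29, 43, 6, 8, 42, 50]
pop()->50, [29, 43, 6, 8, 42]

Final stack: [29, 43, 6, 8, 42]


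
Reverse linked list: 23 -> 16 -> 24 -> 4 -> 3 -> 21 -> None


Step 1: curr=23, set curr.next=prev(None) | reversed so far: 23
Step 2: curr=16, set curr.next=prev(23) | reversed so far: 16 -> 23
Step 3: curr=24, set curr.next=prev(16) | reversed so far: 24 -> 16 -> 23
Step 4: curr=4, set curr.next=prev(24) | reversed so far: 4 -> 24 -> 16 -> 23
Step 5: curr=3, set curr.next=prev(4) | reversed so far: 3 -> 4 -> 24 -> 16 -> 23
Step 6: curr=21, set curr.next=prev(3) | reversed so far: 21 -> 3 -> 4 -> 24 -> 16 -> 23

21 -> 3 -> 4 -> 24 -> 16 -> 23 -> None


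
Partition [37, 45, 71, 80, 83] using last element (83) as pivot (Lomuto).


Pivot: 83
  37 <= 83: advance i (no swap)
  45 <= 83: advance i (no swap)
  71 <= 83: advance i (no swap)
  80 <= 83: advance i (no swap)
Place pivot at 4: [37, 45, 71, 80, 83]

Partitioned: [37, 45, 71, 80, 83]


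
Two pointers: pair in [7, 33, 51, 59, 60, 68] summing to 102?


lo=0(7)+hi=5(68)=75
lo=1(33)+hi=5(68)=101
lo=2(51)+hi=5(68)=119
lo=2(51)+hi=4(60)=111
lo=2(51)+hi=3(59)=110

No pair found


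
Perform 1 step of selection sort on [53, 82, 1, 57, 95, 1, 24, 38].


Initial: [53, 82, 1, 57, 95, 1, 24, 38]
Step 1: min=1 at 2
  Swap: [1, 82, 53, 57, 95, 1, 24, 38]

After 1 step: [1, 82, 53, 57, 95, 1, 24, 38]


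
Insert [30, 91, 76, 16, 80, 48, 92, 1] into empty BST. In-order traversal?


Insert 30: root
Insert 91: R from 30
Insert 76: R from 30 -> L from 91
Insert 16: L from 30
Insert 80: R from 30 -> L from 91 -> R from 76
Insert 48: R from 30 -> L from 91 -> L from 76
Insert 92: R from 30 -> R from 91
Insert 1: L from 30 -> L from 16

In-order: [1, 16, 30, 48, 76, 80, 91, 92]


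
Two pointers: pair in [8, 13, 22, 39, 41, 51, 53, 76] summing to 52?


lo=0(8)+hi=7(76)=84
lo=0(8)+hi=6(53)=61
lo=0(8)+hi=5(51)=59
lo=0(8)+hi=4(41)=49
lo=1(13)+hi=4(41)=54
lo=1(13)+hi=3(39)=52

Yes: 13+39=52


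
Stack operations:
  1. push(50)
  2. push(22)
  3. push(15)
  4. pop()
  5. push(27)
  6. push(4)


push(50) -> [50]
push(22) -> [50, 22]
push(15) -> [50, 22, 15]
pop()->15, [50, 22]
push(27) -> [50, 22, 27]
push(4) -> [50, 22, 27, 4]

Final stack: [50, 22, 27, 4]


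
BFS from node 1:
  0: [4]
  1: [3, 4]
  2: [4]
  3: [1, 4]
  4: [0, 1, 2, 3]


Visit 1, enqueue [3, 4]
Visit 3, enqueue []
Visit 4, enqueue [0, 2]
Visit 0, enqueue []
Visit 2, enqueue []

BFS order: [1, 3, 4, 0, 2]


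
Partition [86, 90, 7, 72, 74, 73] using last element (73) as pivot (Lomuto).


Pivot: 73
  7 <= 73: swap -> [7, 90, 86, 72, 74, 73]
  72 <= 73: swap -> [7, 72, 86, 90, 74, 73]
Place pivot at 2: [7, 72, 73, 90, 74, 86]

Partitioned: [7, 72, 73, 90, 74, 86]


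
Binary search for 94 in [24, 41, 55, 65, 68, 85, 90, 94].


Step 1: lo=0, hi=7, mid=3, val=65
Step 2: lo=4, hi=7, mid=5, val=85
Step 3: lo=6, hi=7, mid=6, val=90
Step 4: lo=7, hi=7, mid=7, val=94

Found at index 7


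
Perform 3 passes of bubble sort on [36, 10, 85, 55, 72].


Initial: [36, 10, 85, 55, 72]
Pass 1: [10, 36, 55, 72, 85] (3 swaps)
Pass 2: [10, 36, 55, 72, 85] (0 swaps)
Pass 3: [10, 36, 55, 72, 85] (0 swaps)

After 3 passes: [10, 36, 55, 72, 85]


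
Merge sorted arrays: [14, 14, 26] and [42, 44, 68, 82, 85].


Take 14 from A
Take 14 from A
Take 26 from A

Merged: [14, 14, 26, 42, 44, 68, 82, 85]


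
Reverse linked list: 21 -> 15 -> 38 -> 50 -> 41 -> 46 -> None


Step 1: curr=21, set curr.next=prev(None) | reversed so far: 21
Step 2: curr=15, set curr.next=prev(21) | reversed so far: 15 -> 21
Step 3: curr=38, set curr.next=prev(15) | reversed so far: 38 -> 15 -> 21
Step 4: curr=50, set curr.next=prev(38) | reversed so far: 50 -> 38 -> 15 -> 21
Step 5: curr=41, set curr.next=prev(50) | reversed so far: 41 -> 50 -> 38 -> 15 -> 21
Step 6: curr=46, set curr.next=prev(41) | reversed so far: 46 -> 41 -> 50 -> 38 -> 15 -> 21

46 -> 41 -> 50 -> 38 -> 15 -> 21 -> None


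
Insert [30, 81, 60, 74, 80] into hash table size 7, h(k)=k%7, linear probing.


Insert 30: h=2 -> slot 2
Insert 81: h=4 -> slot 4
Insert 60: h=4, 1 probes -> slot 5
Insert 74: h=4, 2 probes -> slot 6
Insert 80: h=3 -> slot 3

Table: [None, None, 30, 80, 81, 60, 74]


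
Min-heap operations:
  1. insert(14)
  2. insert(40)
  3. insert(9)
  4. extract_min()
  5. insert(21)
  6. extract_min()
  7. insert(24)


insert(14) -> [14]
insert(40) -> [14, 40]
insert(9) -> [9, 40, 14]
extract_min()->9, [14, 40]
insert(21) -> [14, 40, 21]
extract_min()->14, [21, 40]
insert(24) -> [21, 40, 24]

Final heap: [21, 40, 24]


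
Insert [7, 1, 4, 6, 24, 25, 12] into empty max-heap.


Insert 7: [7]
Insert 1: [7, 1]
Insert 4: [7, 1, 4]
Insert 6: [7, 6, 4, 1]
Insert 24: [24, 7, 4, 1, 6]
Insert 25: [25, 7, 24, 1, 6, 4]
Insert 12: [25, 7, 24, 1, 6, 4, 12]

Final heap: [25, 7, 24, 1, 6, 4, 12]


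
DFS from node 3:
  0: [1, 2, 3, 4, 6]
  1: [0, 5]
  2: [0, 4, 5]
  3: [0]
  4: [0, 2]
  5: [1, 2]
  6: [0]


Visit 3, push [0]
Visit 0, push [6, 4, 2, 1]
Visit 1, push [5]
Visit 5, push [2]
Visit 2, push [4]
Visit 4, push []
Visit 6, push []

DFS order: [3, 0, 1, 5, 2, 4, 6]


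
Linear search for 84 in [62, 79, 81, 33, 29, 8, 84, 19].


i=0: 62!=84
i=1: 79!=84
i=2: 81!=84
i=3: 33!=84
i=4: 29!=84
i=5: 8!=84
i=6: 84==84 found!

Found at 6, 7 comps


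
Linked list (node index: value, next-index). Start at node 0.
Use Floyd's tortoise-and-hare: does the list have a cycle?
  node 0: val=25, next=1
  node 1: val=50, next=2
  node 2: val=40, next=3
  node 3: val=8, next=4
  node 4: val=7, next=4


Floyd's tortoise (slow, +1) and hare (fast, +2):
  init: slow=0, fast=0
  step 1: slow=1, fast=2
  step 2: slow=2, fast=4
  step 3: slow=3, fast=4
  step 4: slow=4, fast=4
  slow == fast at node 4: cycle detected

Cycle: yes


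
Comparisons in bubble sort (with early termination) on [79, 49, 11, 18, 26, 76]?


Algorithm: bubble sort (with early termination)
Input: [79, 49, 11, 18, 26, 76]
Sorted: [11, 18, 26, 49, 76, 79]

12


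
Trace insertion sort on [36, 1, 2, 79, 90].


Initial: [36, 1, 2, 79, 90]
Insert 1: [1, 36, 2, 79, 90]
Insert 2: [1, 2, 36, 79, 90]
Insert 79: [1, 2, 36, 79, 90]
Insert 90: [1, 2, 36, 79, 90]

Sorted: [1, 2, 36, 79, 90]


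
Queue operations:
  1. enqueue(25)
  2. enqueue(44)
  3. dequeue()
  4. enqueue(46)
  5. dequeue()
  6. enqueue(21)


enqueue(25) -> [25]
enqueue(44) -> [25, 44]
dequeue()->25, [44]
enqueue(46) -> [44, 46]
dequeue()->44, [46]
enqueue(21) -> [46, 21]

Final queue: [46, 21]


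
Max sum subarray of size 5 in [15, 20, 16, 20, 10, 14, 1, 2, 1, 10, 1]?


[0:5]: 81
[1:6]: 80
[2:7]: 61
[3:8]: 47
[4:9]: 28
[5:10]: 28
[6:11]: 15

Max: 81 at [0:5]


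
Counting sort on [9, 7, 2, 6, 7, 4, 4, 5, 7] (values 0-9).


Input: [9, 7, 2, 6, 7, 4, 4, 5, 7]
Counts: [0, 0, 1, 0, 2, 1, 1, 3, 0, 1]

Sorted: [2, 4, 4, 5, 6, 7, 7, 7, 9]


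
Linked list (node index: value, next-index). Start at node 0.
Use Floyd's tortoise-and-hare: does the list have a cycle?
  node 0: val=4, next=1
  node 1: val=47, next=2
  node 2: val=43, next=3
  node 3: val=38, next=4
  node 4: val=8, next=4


Floyd's tortoise (slow, +1) and hare (fast, +2):
  init: slow=0, fast=0
  step 1: slow=1, fast=2
  step 2: slow=2, fast=4
  step 3: slow=3, fast=4
  step 4: slow=4, fast=4
  slow == fast at node 4: cycle detected

Cycle: yes


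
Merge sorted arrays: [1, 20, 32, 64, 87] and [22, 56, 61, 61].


Take 1 from A
Take 20 from A
Take 22 from B
Take 32 from A
Take 56 from B
Take 61 from B
Take 61 from B

Merged: [1, 20, 22, 32, 56, 61, 61, 64, 87]


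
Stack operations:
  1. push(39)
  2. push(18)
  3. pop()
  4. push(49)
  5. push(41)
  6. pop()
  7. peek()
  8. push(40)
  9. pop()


push(39) -> [39]
push(18) -> [39, 18]
pop()->18, [39]
push(49) -> [39, 49]
push(41) -> [39, 49, 41]
pop()->41, [39, 49]
peek()->49
push(40) -> [39, 49, 40]
pop()->40, [39, 49]

Final stack: [39, 49]


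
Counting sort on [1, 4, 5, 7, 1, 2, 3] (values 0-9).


Input: [1, 4, 5, 7, 1, 2, 3]
Counts: [0, 2, 1, 1, 1, 1, 0, 1, 0, 0]

Sorted: [1, 1, 2, 3, 4, 5, 7]


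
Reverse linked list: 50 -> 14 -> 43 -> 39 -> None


Step 1: curr=50, set curr.next=prev(None) | reversed so far: 50
Step 2: curr=14, set curr.next=prev(50) | reversed so far: 14 -> 50
Step 3: curr=43, set curr.next=prev(14) | reversed so far: 43 -> 14 -> 50
Step 4: curr=39, set curr.next=prev(43) | reversed so far: 39 -> 43 -> 14 -> 50

39 -> 43 -> 14 -> 50 -> None


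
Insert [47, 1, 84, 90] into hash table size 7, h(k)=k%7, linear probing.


Insert 47: h=5 -> slot 5
Insert 1: h=1 -> slot 1
Insert 84: h=0 -> slot 0
Insert 90: h=6 -> slot 6

Table: [84, 1, None, None, None, 47, 90]


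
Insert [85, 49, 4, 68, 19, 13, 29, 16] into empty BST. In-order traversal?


Insert 85: root
Insert 49: L from 85
Insert 4: L from 85 -> L from 49
Insert 68: L from 85 -> R from 49
Insert 19: L from 85 -> L from 49 -> R from 4
Insert 13: L from 85 -> L from 49 -> R from 4 -> L from 19
Insert 29: L from 85 -> L from 49 -> R from 4 -> R from 19
Insert 16: L from 85 -> L from 49 -> R from 4 -> L from 19 -> R from 13

In-order: [4, 13, 16, 19, 29, 49, 68, 85]


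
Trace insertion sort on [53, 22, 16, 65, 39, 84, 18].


Initial: [53, 22, 16, 65, 39, 84, 18]
Insert 22: [22, 53, 16, 65, 39, 84, 18]
Insert 16: [16, 22, 53, 65, 39, 84, 18]
Insert 65: [16, 22, 53, 65, 39, 84, 18]
Insert 39: [16, 22, 39, 53, 65, 84, 18]
Insert 84: [16, 22, 39, 53, 65, 84, 18]
Insert 18: [16, 18, 22, 39, 53, 65, 84]

Sorted: [16, 18, 22, 39, 53, 65, 84]


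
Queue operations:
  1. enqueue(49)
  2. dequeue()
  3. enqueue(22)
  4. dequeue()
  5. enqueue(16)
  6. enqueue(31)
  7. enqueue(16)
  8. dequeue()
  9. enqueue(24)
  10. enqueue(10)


enqueue(49) -> [49]
dequeue()->49, []
enqueue(22) -> [22]
dequeue()->22, []
enqueue(16) -> [16]
enqueue(31) -> [16, 31]
enqueue(16) -> [16, 31, 16]
dequeue()->16, [31, 16]
enqueue(24) -> [31, 16, 24]
enqueue(10) -> [31, 16, 24, 10]

Final queue: [31, 16, 24, 10]


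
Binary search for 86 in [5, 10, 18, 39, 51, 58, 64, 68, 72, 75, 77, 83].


Step 1: lo=0, hi=11, mid=5, val=58
Step 2: lo=6, hi=11, mid=8, val=72
Step 3: lo=9, hi=11, mid=10, val=77
Step 4: lo=11, hi=11, mid=11, val=83

Not found


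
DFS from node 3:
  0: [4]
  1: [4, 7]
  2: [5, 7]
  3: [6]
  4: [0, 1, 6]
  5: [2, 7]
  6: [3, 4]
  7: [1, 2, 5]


Visit 3, push [6]
Visit 6, push [4]
Visit 4, push [1, 0]
Visit 0, push []
Visit 1, push [7]
Visit 7, push [5, 2]
Visit 2, push [5]
Visit 5, push []

DFS order: [3, 6, 4, 0, 1, 7, 2, 5]


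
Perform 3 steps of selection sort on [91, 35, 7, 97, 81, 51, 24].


Initial: [91, 35, 7, 97, 81, 51, 24]
Step 1: min=7 at 2
  Swap: [7, 35, 91, 97, 81, 51, 24]
Step 2: min=24 at 6
  Swap: [7, 24, 91, 97, 81, 51, 35]
Step 3: min=35 at 6
  Swap: [7, 24, 35, 97, 81, 51, 91]

After 3 steps: [7, 24, 35, 97, 81, 51, 91]


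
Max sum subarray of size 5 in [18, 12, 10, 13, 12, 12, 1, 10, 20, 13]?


[0:5]: 65
[1:6]: 59
[2:7]: 48
[3:8]: 48
[4:9]: 55
[5:10]: 56

Max: 65 at [0:5]


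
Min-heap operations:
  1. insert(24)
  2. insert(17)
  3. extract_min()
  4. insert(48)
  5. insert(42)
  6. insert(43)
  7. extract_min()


insert(24) -> [24]
insert(17) -> [17, 24]
extract_min()->17, [24]
insert(48) -> [24, 48]
insert(42) -> [24, 48, 42]
insert(43) -> [24, 43, 42, 48]
extract_min()->24, [42, 43, 48]

Final heap: [42, 43, 48]


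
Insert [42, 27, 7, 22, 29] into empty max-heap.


Insert 42: [42]
Insert 27: [42, 27]
Insert 7: [42, 27, 7]
Insert 22: [42, 27, 7, 22]
Insert 29: [42, 29, 7, 22, 27]

Final heap: [42, 29, 7, 22, 27]


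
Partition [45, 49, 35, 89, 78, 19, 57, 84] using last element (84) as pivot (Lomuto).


Pivot: 84
  45 <= 84: advance i (no swap)
  49 <= 84: advance i (no swap)
  35 <= 84: advance i (no swap)
  78 <= 84: swap -> [45, 49, 35, 78, 89, 19, 57, 84]
  19 <= 84: swap -> [45, 49, 35, 78, 19, 89, 57, 84]
  57 <= 84: swap -> [45, 49, 35, 78, 19, 57, 89, 84]
Place pivot at 6: [45, 49, 35, 78, 19, 57, 84, 89]

Partitioned: [45, 49, 35, 78, 19, 57, 84, 89]


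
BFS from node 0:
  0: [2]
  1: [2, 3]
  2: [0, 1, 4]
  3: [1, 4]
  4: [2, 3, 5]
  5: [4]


Visit 0, enqueue [2]
Visit 2, enqueue [1, 4]
Visit 1, enqueue [3]
Visit 4, enqueue [5]
Visit 3, enqueue []
Visit 5, enqueue []

BFS order: [0, 2, 1, 4, 3, 5]


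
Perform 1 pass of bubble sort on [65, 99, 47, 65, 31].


Initial: [65, 99, 47, 65, 31]
Pass 1: [65, 47, 65, 31, 99] (3 swaps)

After 1 pass: [65, 47, 65, 31, 99]


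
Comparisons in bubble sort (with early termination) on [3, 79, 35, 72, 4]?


Algorithm: bubble sort (with early termination)
Input: [3, 79, 35, 72, 4]
Sorted: [3, 4, 35, 72, 79]

10


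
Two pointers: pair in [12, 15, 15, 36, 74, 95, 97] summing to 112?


lo=0(12)+hi=6(97)=109
lo=1(15)+hi=6(97)=112

Yes: 15+97=112


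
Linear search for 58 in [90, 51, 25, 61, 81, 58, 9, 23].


i=0: 90!=58
i=1: 51!=58
i=2: 25!=58
i=3: 61!=58
i=4: 81!=58
i=5: 58==58 found!

Found at 5, 6 comps


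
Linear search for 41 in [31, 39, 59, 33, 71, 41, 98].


i=0: 31!=41
i=1: 39!=41
i=2: 59!=41
i=3: 33!=41
i=4: 71!=41
i=5: 41==41 found!

Found at 5, 6 comps


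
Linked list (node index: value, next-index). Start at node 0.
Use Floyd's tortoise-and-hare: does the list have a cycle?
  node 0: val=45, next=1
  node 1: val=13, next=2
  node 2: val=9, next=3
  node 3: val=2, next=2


Floyd's tortoise (slow, +1) and hare (fast, +2):
  init: slow=0, fast=0
  step 1: slow=1, fast=2
  step 2: slow=2, fast=2
  slow == fast at node 2: cycle detected

Cycle: yes


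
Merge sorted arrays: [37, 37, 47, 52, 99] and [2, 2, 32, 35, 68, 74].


Take 2 from B
Take 2 from B
Take 32 from B
Take 35 from B
Take 37 from A
Take 37 from A
Take 47 from A
Take 52 from A
Take 68 from B
Take 74 from B

Merged: [2, 2, 32, 35, 37, 37, 47, 52, 68, 74, 99]


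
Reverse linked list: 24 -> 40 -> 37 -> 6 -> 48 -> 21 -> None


Step 1: curr=24, set curr.next=prev(None) | reversed so far: 24
Step 2: curr=40, set curr.next=prev(24) | reversed so far: 40 -> 24
Step 3: curr=37, set curr.next=prev(40) | reversed so far: 37 -> 40 -> 24
Step 4: curr=6, set curr.next=prev(37) | reversed so far: 6 -> 37 -> 40 -> 24
Step 5: curr=48, set curr.next=prev(6) | reversed so far: 48 -> 6 -> 37 -> 40 -> 24
Step 6: curr=21, set curr.next=prev(48) | reversed so far: 21 -> 48 -> 6 -> 37 -> 40 -> 24

21 -> 48 -> 6 -> 37 -> 40 -> 24 -> None


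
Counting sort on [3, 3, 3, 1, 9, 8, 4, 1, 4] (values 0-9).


Input: [3, 3, 3, 1, 9, 8, 4, 1, 4]
Counts: [0, 2, 0, 3, 2, 0, 0, 0, 1, 1]

Sorted: [1, 1, 3, 3, 3, 4, 4, 8, 9]


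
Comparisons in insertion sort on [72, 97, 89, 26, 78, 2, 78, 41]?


Algorithm: insertion sort
Input: [72, 97, 89, 26, 78, 2, 78, 41]
Sorted: [2, 26, 41, 72, 78, 78, 89, 97]

23


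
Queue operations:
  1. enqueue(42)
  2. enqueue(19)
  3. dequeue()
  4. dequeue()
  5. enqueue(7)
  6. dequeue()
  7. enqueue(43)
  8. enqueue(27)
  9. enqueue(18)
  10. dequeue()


enqueue(42) -> [42]
enqueue(19) -> [42, 19]
dequeue()->42, [19]
dequeue()->19, []
enqueue(7) -> [7]
dequeue()->7, []
enqueue(43) -> [43]
enqueue(27) -> [43, 27]
enqueue(18) -> [43, 27, 18]
dequeue()->43, [27, 18]

Final queue: [27, 18]


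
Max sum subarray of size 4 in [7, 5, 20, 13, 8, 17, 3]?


[0:4]: 45
[1:5]: 46
[2:6]: 58
[3:7]: 41

Max: 58 at [2:6]


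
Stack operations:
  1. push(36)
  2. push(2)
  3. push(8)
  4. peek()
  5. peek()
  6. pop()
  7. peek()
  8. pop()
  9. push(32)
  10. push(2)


push(36) -> [36]
push(2) -> [36, 2]
push(8) -> [36, 2, 8]
peek()->8
peek()->8
pop()->8, [36, 2]
peek()->2
pop()->2, [36]
push(32) -> [36, 32]
push(2) -> [36, 32, 2]

Final stack: [36, 32, 2]


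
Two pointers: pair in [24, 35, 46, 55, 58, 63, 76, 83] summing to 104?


lo=0(24)+hi=7(83)=107
lo=0(24)+hi=6(76)=100
lo=1(35)+hi=6(76)=111
lo=1(35)+hi=5(63)=98
lo=2(46)+hi=5(63)=109
lo=2(46)+hi=4(58)=104

Yes: 46+58=104


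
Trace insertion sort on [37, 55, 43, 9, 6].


Initial: [37, 55, 43, 9, 6]
Insert 55: [37, 55, 43, 9, 6]
Insert 43: [37, 43, 55, 9, 6]
Insert 9: [9, 37, 43, 55, 6]
Insert 6: [6, 9, 37, 43, 55]

Sorted: [6, 9, 37, 43, 55]


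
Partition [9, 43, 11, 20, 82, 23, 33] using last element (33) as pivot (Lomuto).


Pivot: 33
  9 <= 33: advance i (no swap)
  11 <= 33: swap -> [9, 11, 43, 20, 82, 23, 33]
  20 <= 33: swap -> [9, 11, 20, 43, 82, 23, 33]
  23 <= 33: swap -> [9, 11, 20, 23, 82, 43, 33]
Place pivot at 4: [9, 11, 20, 23, 33, 43, 82]

Partitioned: [9, 11, 20, 23, 33, 43, 82]


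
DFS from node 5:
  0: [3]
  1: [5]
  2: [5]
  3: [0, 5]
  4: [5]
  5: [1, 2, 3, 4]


Visit 5, push [4, 3, 2, 1]
Visit 1, push []
Visit 2, push []
Visit 3, push [0]
Visit 0, push []
Visit 4, push []

DFS order: [5, 1, 2, 3, 0, 4]


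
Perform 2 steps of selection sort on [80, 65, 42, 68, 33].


Initial: [80, 65, 42, 68, 33]
Step 1: min=33 at 4
  Swap: [33, 65, 42, 68, 80]
Step 2: min=42 at 2
  Swap: [33, 42, 65, 68, 80]

After 2 steps: [33, 42, 65, 68, 80]


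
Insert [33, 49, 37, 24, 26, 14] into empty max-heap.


Insert 33: [33]
Insert 49: [49, 33]
Insert 37: [49, 33, 37]
Insert 24: [49, 33, 37, 24]
Insert 26: [49, 33, 37, 24, 26]
Insert 14: [49, 33, 37, 24, 26, 14]

Final heap: [49, 33, 37, 24, 26, 14]


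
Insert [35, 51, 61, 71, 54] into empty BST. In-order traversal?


Insert 35: root
Insert 51: R from 35
Insert 61: R from 35 -> R from 51
Insert 71: R from 35 -> R from 51 -> R from 61
Insert 54: R from 35 -> R from 51 -> L from 61

In-order: [35, 51, 54, 61, 71]


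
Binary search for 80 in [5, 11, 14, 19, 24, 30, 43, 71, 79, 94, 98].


Step 1: lo=0, hi=10, mid=5, val=30
Step 2: lo=6, hi=10, mid=8, val=79
Step 3: lo=9, hi=10, mid=9, val=94

Not found


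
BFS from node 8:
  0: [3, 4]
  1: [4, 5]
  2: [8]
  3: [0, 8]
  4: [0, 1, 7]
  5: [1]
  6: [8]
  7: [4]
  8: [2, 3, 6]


Visit 8, enqueue [2, 3, 6]
Visit 2, enqueue []
Visit 3, enqueue [0]
Visit 6, enqueue []
Visit 0, enqueue [4]
Visit 4, enqueue [1, 7]
Visit 1, enqueue [5]
Visit 7, enqueue []
Visit 5, enqueue []

BFS order: [8, 2, 3, 6, 0, 4, 1, 7, 5]


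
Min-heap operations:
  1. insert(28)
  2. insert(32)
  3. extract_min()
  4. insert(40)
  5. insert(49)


insert(28) -> [28]
insert(32) -> [28, 32]
extract_min()->28, [32]
insert(40) -> [32, 40]
insert(49) -> [32, 40, 49]

Final heap: [32, 40, 49]


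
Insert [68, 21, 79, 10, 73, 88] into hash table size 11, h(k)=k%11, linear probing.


Insert 68: h=2 -> slot 2
Insert 21: h=10 -> slot 10
Insert 79: h=2, 1 probes -> slot 3
Insert 10: h=10, 1 probes -> slot 0
Insert 73: h=7 -> slot 7
Insert 88: h=0, 1 probes -> slot 1

Table: [10, 88, 68, 79, None, None, None, 73, None, None, 21]


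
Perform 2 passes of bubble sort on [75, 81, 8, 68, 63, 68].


Initial: [75, 81, 8, 68, 63, 68]
Pass 1: [75, 8, 68, 63, 68, 81] (4 swaps)
Pass 2: [8, 68, 63, 68, 75, 81] (4 swaps)

After 2 passes: [8, 68, 63, 68, 75, 81]


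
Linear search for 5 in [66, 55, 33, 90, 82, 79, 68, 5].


i=0: 66!=5
i=1: 55!=5
i=2: 33!=5
i=3: 90!=5
i=4: 82!=5
i=5: 79!=5
i=6: 68!=5
i=7: 5==5 found!

Found at 7, 8 comps


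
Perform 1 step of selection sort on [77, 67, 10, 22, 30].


Initial: [77, 67, 10, 22, 30]
Step 1: min=10 at 2
  Swap: [10, 67, 77, 22, 30]

After 1 step: [10, 67, 77, 22, 30]


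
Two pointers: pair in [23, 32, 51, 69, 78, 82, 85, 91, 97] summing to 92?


lo=0(23)+hi=8(97)=120
lo=0(23)+hi=7(91)=114
lo=0(23)+hi=6(85)=108
lo=0(23)+hi=5(82)=105
lo=0(23)+hi=4(78)=101
lo=0(23)+hi=3(69)=92

Yes: 23+69=92


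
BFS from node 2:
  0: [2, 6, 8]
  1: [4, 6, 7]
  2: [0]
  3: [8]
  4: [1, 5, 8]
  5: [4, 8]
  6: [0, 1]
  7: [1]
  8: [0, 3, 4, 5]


Visit 2, enqueue [0]
Visit 0, enqueue [6, 8]
Visit 6, enqueue [1]
Visit 8, enqueue [3, 4, 5]
Visit 1, enqueue [7]
Visit 3, enqueue []
Visit 4, enqueue []
Visit 5, enqueue []
Visit 7, enqueue []

BFS order: [2, 0, 6, 8, 1, 3, 4, 5, 7]


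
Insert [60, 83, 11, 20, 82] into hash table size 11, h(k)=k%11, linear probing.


Insert 60: h=5 -> slot 5
Insert 83: h=6 -> slot 6
Insert 11: h=0 -> slot 0
Insert 20: h=9 -> slot 9
Insert 82: h=5, 2 probes -> slot 7

Table: [11, None, None, None, None, 60, 83, 82, None, 20, None]


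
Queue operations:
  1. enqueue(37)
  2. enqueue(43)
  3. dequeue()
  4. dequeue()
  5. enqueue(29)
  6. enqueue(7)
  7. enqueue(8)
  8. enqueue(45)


enqueue(37) -> [37]
enqueue(43) -> [37, 43]
dequeue()->37, [43]
dequeue()->43, []
enqueue(29) -> [29]
enqueue(7) -> [29, 7]
enqueue(8) -> [29, 7, 8]
enqueue(45) -> [29, 7, 8, 45]

Final queue: [29, 7, 8, 45]


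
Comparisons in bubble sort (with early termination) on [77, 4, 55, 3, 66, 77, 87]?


Algorithm: bubble sort (with early termination)
Input: [77, 4, 55, 3, 66, 77, 87]
Sorted: [3, 4, 55, 66, 77, 77, 87]

18


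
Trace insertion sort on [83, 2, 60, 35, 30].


Initial: [83, 2, 60, 35, 30]
Insert 2: [2, 83, 60, 35, 30]
Insert 60: [2, 60, 83, 35, 30]
Insert 35: [2, 35, 60, 83, 30]
Insert 30: [2, 30, 35, 60, 83]

Sorted: [2, 30, 35, 60, 83]


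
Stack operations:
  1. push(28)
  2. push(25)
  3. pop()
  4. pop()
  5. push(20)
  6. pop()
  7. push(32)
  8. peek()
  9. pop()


push(28) -> [28]
push(25) -> [28, 25]
pop()->25, [28]
pop()->28, []
push(20) -> [20]
pop()->20, []
push(32) -> [32]
peek()->32
pop()->32, []

Final stack: []


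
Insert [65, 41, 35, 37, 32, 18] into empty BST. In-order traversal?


Insert 65: root
Insert 41: L from 65
Insert 35: L from 65 -> L from 41
Insert 37: L from 65 -> L from 41 -> R from 35
Insert 32: L from 65 -> L from 41 -> L from 35
Insert 18: L from 65 -> L from 41 -> L from 35 -> L from 32

In-order: [18, 32, 35, 37, 41, 65]


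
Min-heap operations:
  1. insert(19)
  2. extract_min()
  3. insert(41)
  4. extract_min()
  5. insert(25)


insert(19) -> [19]
extract_min()->19, []
insert(41) -> [41]
extract_min()->41, []
insert(25) -> [25]

Final heap: [25]


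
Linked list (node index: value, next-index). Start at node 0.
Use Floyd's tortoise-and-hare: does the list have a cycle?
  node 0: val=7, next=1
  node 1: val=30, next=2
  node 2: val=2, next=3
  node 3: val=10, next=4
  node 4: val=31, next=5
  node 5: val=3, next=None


Floyd's tortoise (slow, +1) and hare (fast, +2):
  init: slow=0, fast=0
  step 1: slow=1, fast=2
  step 2: slow=2, fast=4
  step 3: fast 4->5->None, no cycle

Cycle: no


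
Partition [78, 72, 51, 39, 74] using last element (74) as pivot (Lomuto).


Pivot: 74
  72 <= 74: swap -> [72, 78, 51, 39, 74]
  51 <= 74: swap -> [72, 51, 78, 39, 74]
  39 <= 74: swap -> [72, 51, 39, 78, 74]
Place pivot at 3: [72, 51, 39, 74, 78]

Partitioned: [72, 51, 39, 74, 78]


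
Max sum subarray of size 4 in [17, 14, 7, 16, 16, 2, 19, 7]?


[0:4]: 54
[1:5]: 53
[2:6]: 41
[3:7]: 53
[4:8]: 44

Max: 54 at [0:4]


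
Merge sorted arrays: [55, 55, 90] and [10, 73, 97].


Take 10 from B
Take 55 from A
Take 55 from A
Take 73 from B
Take 90 from A

Merged: [10, 55, 55, 73, 90, 97]


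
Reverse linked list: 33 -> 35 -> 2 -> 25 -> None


Step 1: curr=33, set curr.next=prev(None) | reversed so far: 33
Step 2: curr=35, set curr.next=prev(33) | reversed so far: 35 -> 33
Step 3: curr=2, set curr.next=prev(35) | reversed so far: 2 -> 35 -> 33
Step 4: curr=25, set curr.next=prev(2) | reversed so far: 25 -> 2 -> 35 -> 33

25 -> 2 -> 35 -> 33 -> None


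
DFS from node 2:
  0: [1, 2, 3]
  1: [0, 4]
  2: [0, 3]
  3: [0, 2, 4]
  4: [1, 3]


Visit 2, push [3, 0]
Visit 0, push [3, 1]
Visit 1, push [4]
Visit 4, push [3]
Visit 3, push []

DFS order: [2, 0, 1, 4, 3]


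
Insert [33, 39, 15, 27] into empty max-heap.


Insert 33: [33]
Insert 39: [39, 33]
Insert 15: [39, 33, 15]
Insert 27: [39, 33, 15, 27]

Final heap: [39, 33, 15, 27]


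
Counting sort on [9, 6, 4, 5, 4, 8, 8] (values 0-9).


Input: [9, 6, 4, 5, 4, 8, 8]
Counts: [0, 0, 0, 0, 2, 1, 1, 0, 2, 1]

Sorted: [4, 4, 5, 6, 8, 8, 9]


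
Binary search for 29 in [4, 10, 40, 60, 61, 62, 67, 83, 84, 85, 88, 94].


Step 1: lo=0, hi=11, mid=5, val=62
Step 2: lo=0, hi=4, mid=2, val=40
Step 3: lo=0, hi=1, mid=0, val=4
Step 4: lo=1, hi=1, mid=1, val=10

Not found


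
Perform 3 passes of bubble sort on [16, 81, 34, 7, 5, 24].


Initial: [16, 81, 34, 7, 5, 24]
Pass 1: [16, 34, 7, 5, 24, 81] (4 swaps)
Pass 2: [16, 7, 5, 24, 34, 81] (3 swaps)
Pass 3: [7, 5, 16, 24, 34, 81] (2 swaps)

After 3 passes: [7, 5, 16, 24, 34, 81]


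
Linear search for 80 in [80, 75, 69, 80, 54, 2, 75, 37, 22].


i=0: 80==80 found!

Found at 0, 1 comps


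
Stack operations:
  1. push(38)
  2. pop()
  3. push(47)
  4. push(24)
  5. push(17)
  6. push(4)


push(38) -> [38]
pop()->38, []
push(47) -> [47]
push(24) -> [47, 24]
push(17) -> [47, 24, 17]
push(4) -> [47, 24, 17, 4]

Final stack: [47, 24, 17, 4]


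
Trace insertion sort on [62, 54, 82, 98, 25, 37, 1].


Initial: [62, 54, 82, 98, 25, 37, 1]
Insert 54: [54, 62, 82, 98, 25, 37, 1]
Insert 82: [54, 62, 82, 98, 25, 37, 1]
Insert 98: [54, 62, 82, 98, 25, 37, 1]
Insert 25: [25, 54, 62, 82, 98, 37, 1]
Insert 37: [25, 37, 54, 62, 82, 98, 1]
Insert 1: [1, 25, 37, 54, 62, 82, 98]

Sorted: [1, 25, 37, 54, 62, 82, 98]


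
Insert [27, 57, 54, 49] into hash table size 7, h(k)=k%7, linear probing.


Insert 27: h=6 -> slot 6
Insert 57: h=1 -> slot 1
Insert 54: h=5 -> slot 5
Insert 49: h=0 -> slot 0

Table: [49, 57, None, None, None, 54, 27]


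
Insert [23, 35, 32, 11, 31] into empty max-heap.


Insert 23: [23]
Insert 35: [35, 23]
Insert 32: [35, 23, 32]
Insert 11: [35, 23, 32, 11]
Insert 31: [35, 31, 32, 11, 23]

Final heap: [35, 31, 32, 11, 23]


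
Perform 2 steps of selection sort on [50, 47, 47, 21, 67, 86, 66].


Initial: [50, 47, 47, 21, 67, 86, 66]
Step 1: min=21 at 3
  Swap: [21, 47, 47, 50, 67, 86, 66]
Step 2: min=47 at 1
  Swap: [21, 47, 47, 50, 67, 86, 66]

After 2 steps: [21, 47, 47, 50, 67, 86, 66]


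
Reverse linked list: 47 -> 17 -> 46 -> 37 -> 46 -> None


Step 1: curr=47, set curr.next=prev(None) | reversed so far: 47
Step 2: curr=17, set curr.next=prev(47) | reversed so far: 17 -> 47
Step 3: curr=46, set curr.next=prev(17) | reversed so far: 46 -> 17 -> 47
Step 4: curr=37, set curr.next=prev(46) | reversed so far: 37 -> 46 -> 17 -> 47
Step 5: curr=46, set curr.next=prev(37) | reversed so far: 46 -> 37 -> 46 -> 17 -> 47

46 -> 37 -> 46 -> 17 -> 47 -> None


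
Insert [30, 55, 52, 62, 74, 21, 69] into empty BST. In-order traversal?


Insert 30: root
Insert 55: R from 30
Insert 52: R from 30 -> L from 55
Insert 62: R from 30 -> R from 55
Insert 74: R from 30 -> R from 55 -> R from 62
Insert 21: L from 30
Insert 69: R from 30 -> R from 55 -> R from 62 -> L from 74

In-order: [21, 30, 52, 55, 62, 69, 74]


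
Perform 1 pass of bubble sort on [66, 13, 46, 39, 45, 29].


Initial: [66, 13, 46, 39, 45, 29]
Pass 1: [13, 46, 39, 45, 29, 66] (5 swaps)

After 1 pass: [13, 46, 39, 45, 29, 66]


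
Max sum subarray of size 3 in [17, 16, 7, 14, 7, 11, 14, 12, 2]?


[0:3]: 40
[1:4]: 37
[2:5]: 28
[3:6]: 32
[4:7]: 32
[5:8]: 37
[6:9]: 28

Max: 40 at [0:3]


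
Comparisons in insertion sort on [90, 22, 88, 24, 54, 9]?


Algorithm: insertion sort
Input: [90, 22, 88, 24, 54, 9]
Sorted: [9, 22, 24, 54, 88, 90]

14


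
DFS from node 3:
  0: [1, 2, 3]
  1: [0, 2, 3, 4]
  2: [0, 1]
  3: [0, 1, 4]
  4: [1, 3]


Visit 3, push [4, 1, 0]
Visit 0, push [2, 1]
Visit 1, push [4, 2]
Visit 2, push []
Visit 4, push []

DFS order: [3, 0, 1, 2, 4]


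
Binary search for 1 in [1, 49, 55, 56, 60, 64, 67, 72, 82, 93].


Step 1: lo=0, hi=9, mid=4, val=60
Step 2: lo=0, hi=3, mid=1, val=49
Step 3: lo=0, hi=0, mid=0, val=1

Found at index 0


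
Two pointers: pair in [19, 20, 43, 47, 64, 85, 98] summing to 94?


lo=0(19)+hi=6(98)=117
lo=0(19)+hi=5(85)=104
lo=0(19)+hi=4(64)=83
lo=1(20)+hi=4(64)=84
lo=2(43)+hi=4(64)=107
lo=2(43)+hi=3(47)=90

No pair found


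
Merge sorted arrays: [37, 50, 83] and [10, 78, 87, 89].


Take 10 from B
Take 37 from A
Take 50 from A
Take 78 from B
Take 83 from A

Merged: [10, 37, 50, 78, 83, 87, 89]


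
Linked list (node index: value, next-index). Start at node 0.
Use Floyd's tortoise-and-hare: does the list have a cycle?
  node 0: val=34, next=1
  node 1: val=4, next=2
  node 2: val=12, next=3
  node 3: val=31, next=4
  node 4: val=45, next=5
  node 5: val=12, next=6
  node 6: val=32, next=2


Floyd's tortoise (slow, +1) and hare (fast, +2):
  init: slow=0, fast=0
  step 1: slow=1, fast=2
  step 2: slow=2, fast=4
  step 3: slow=3, fast=6
  step 4: slow=4, fast=3
  step 5: slow=5, fast=5
  slow == fast at node 5: cycle detected

Cycle: yes


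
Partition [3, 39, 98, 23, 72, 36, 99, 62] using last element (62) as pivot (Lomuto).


Pivot: 62
  3 <= 62: advance i (no swap)
  39 <= 62: advance i (no swap)
  23 <= 62: swap -> [3, 39, 23, 98, 72, 36, 99, 62]
  36 <= 62: swap -> [3, 39, 23, 36, 72, 98, 99, 62]
Place pivot at 4: [3, 39, 23, 36, 62, 98, 99, 72]

Partitioned: [3, 39, 23, 36, 62, 98, 99, 72]


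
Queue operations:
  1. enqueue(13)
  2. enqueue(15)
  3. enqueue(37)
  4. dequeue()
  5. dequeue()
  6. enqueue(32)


enqueue(13) -> [13]
enqueue(15) -> [13, 15]
enqueue(37) -> [13, 15, 37]
dequeue()->13, [15, 37]
dequeue()->15, [37]
enqueue(32) -> [37, 32]

Final queue: [37, 32]


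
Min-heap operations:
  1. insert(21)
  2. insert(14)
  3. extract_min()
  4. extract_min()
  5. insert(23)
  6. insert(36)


insert(21) -> [21]
insert(14) -> [14, 21]
extract_min()->14, [21]
extract_min()->21, []
insert(23) -> [23]
insert(36) -> [23, 36]

Final heap: [23, 36]


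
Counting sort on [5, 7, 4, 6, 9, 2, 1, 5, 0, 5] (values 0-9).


Input: [5, 7, 4, 6, 9, 2, 1, 5, 0, 5]
Counts: [1, 1, 1, 0, 1, 3, 1, 1, 0, 1]

Sorted: [0, 1, 2, 4, 5, 5, 5, 6, 7, 9]


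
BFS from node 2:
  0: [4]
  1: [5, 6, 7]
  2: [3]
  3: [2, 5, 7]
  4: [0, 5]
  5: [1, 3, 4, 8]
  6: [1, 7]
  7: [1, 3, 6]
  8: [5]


Visit 2, enqueue [3]
Visit 3, enqueue [5, 7]
Visit 5, enqueue [1, 4, 8]
Visit 7, enqueue [6]
Visit 1, enqueue []
Visit 4, enqueue [0]
Visit 8, enqueue []
Visit 6, enqueue []
Visit 0, enqueue []

BFS order: [2, 3, 5, 7, 1, 4, 8, 6, 0]


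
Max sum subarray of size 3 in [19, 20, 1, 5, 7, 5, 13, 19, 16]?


[0:3]: 40
[1:4]: 26
[2:5]: 13
[3:6]: 17
[4:7]: 25
[5:8]: 37
[6:9]: 48

Max: 48 at [6:9]


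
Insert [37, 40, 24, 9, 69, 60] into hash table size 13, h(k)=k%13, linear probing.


Insert 37: h=11 -> slot 11
Insert 40: h=1 -> slot 1
Insert 24: h=11, 1 probes -> slot 12
Insert 9: h=9 -> slot 9
Insert 69: h=4 -> slot 4
Insert 60: h=8 -> slot 8

Table: [None, 40, None, None, 69, None, None, None, 60, 9, None, 37, 24]


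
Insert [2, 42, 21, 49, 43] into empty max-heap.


Insert 2: [2]
Insert 42: [42, 2]
Insert 21: [42, 2, 21]
Insert 49: [49, 42, 21, 2]
Insert 43: [49, 43, 21, 2, 42]

Final heap: [49, 43, 21, 2, 42]


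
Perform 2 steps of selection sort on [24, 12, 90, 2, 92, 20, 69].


Initial: [24, 12, 90, 2, 92, 20, 69]
Step 1: min=2 at 3
  Swap: [2, 12, 90, 24, 92, 20, 69]
Step 2: min=12 at 1
  Swap: [2, 12, 90, 24, 92, 20, 69]

After 2 steps: [2, 12, 90, 24, 92, 20, 69]


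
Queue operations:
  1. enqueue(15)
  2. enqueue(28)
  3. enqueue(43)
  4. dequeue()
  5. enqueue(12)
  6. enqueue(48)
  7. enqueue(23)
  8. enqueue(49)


enqueue(15) -> [15]
enqueue(28) -> [15, 28]
enqueue(43) -> [15, 28, 43]
dequeue()->15, [28, 43]
enqueue(12) -> [28, 43, 12]
enqueue(48) -> [28, 43, 12, 48]
enqueue(23) -> [28, 43, 12, 48, 23]
enqueue(49) -> [28, 43, 12, 48, 23, 49]

Final queue: [28, 43, 12, 48, 23, 49]


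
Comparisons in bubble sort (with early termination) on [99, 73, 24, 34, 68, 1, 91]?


Algorithm: bubble sort (with early termination)
Input: [99, 73, 24, 34, 68, 1, 91]
Sorted: [1, 24, 34, 68, 73, 91, 99]

21


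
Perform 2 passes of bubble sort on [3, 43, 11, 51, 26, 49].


Initial: [3, 43, 11, 51, 26, 49]
Pass 1: [3, 11, 43, 26, 49, 51] (3 swaps)
Pass 2: [3, 11, 26, 43, 49, 51] (1 swaps)

After 2 passes: [3, 11, 26, 43, 49, 51]


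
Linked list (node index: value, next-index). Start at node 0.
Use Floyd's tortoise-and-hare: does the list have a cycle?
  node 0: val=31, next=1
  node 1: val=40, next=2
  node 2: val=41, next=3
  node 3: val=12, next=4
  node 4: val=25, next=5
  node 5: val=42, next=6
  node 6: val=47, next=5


Floyd's tortoise (slow, +1) and hare (fast, +2):
  init: slow=0, fast=0
  step 1: slow=1, fast=2
  step 2: slow=2, fast=4
  step 3: slow=3, fast=6
  step 4: slow=4, fast=6
  step 5: slow=5, fast=6
  step 6: slow=6, fast=6
  slow == fast at node 6: cycle detected

Cycle: yes


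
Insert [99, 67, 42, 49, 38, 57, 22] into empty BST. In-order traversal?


Insert 99: root
Insert 67: L from 99
Insert 42: L from 99 -> L from 67
Insert 49: L from 99 -> L from 67 -> R from 42
Insert 38: L from 99 -> L from 67 -> L from 42
Insert 57: L from 99 -> L from 67 -> R from 42 -> R from 49
Insert 22: L from 99 -> L from 67 -> L from 42 -> L from 38

In-order: [22, 38, 42, 49, 57, 67, 99]


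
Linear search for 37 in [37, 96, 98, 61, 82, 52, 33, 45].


i=0: 37==37 found!

Found at 0, 1 comps


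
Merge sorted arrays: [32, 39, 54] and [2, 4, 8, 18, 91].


Take 2 from B
Take 4 from B
Take 8 from B
Take 18 from B
Take 32 from A
Take 39 from A
Take 54 from A

Merged: [2, 4, 8, 18, 32, 39, 54, 91]


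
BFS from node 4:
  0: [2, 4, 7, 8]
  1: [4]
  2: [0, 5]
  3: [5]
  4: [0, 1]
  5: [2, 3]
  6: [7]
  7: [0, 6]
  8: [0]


Visit 4, enqueue [0, 1]
Visit 0, enqueue [2, 7, 8]
Visit 1, enqueue []
Visit 2, enqueue [5]
Visit 7, enqueue [6]
Visit 8, enqueue []
Visit 5, enqueue [3]
Visit 6, enqueue []
Visit 3, enqueue []

BFS order: [4, 0, 1, 2, 7, 8, 5, 6, 3]


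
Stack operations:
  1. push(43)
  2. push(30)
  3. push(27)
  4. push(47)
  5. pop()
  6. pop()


push(43) -> [43]
push(30) -> [43, 30]
push(27) -> [43, 30, 27]
push(47) -> [43, 30, 27, 47]
pop()->47, [43, 30, 27]
pop()->27, [43, 30]

Final stack: [43, 30]
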